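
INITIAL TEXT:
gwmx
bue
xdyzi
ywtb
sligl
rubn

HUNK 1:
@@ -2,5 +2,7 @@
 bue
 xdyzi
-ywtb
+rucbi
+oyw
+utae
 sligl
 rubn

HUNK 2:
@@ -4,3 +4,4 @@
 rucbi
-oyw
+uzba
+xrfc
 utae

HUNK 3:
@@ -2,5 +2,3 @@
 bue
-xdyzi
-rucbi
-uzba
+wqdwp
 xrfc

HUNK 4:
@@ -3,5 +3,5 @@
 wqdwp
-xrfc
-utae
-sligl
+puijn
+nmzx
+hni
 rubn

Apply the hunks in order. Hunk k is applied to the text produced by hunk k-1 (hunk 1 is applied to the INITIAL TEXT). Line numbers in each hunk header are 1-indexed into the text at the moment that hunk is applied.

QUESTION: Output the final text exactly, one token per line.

Hunk 1: at line 2 remove [ywtb] add [rucbi,oyw,utae] -> 8 lines: gwmx bue xdyzi rucbi oyw utae sligl rubn
Hunk 2: at line 4 remove [oyw] add [uzba,xrfc] -> 9 lines: gwmx bue xdyzi rucbi uzba xrfc utae sligl rubn
Hunk 3: at line 2 remove [xdyzi,rucbi,uzba] add [wqdwp] -> 7 lines: gwmx bue wqdwp xrfc utae sligl rubn
Hunk 4: at line 3 remove [xrfc,utae,sligl] add [puijn,nmzx,hni] -> 7 lines: gwmx bue wqdwp puijn nmzx hni rubn

Answer: gwmx
bue
wqdwp
puijn
nmzx
hni
rubn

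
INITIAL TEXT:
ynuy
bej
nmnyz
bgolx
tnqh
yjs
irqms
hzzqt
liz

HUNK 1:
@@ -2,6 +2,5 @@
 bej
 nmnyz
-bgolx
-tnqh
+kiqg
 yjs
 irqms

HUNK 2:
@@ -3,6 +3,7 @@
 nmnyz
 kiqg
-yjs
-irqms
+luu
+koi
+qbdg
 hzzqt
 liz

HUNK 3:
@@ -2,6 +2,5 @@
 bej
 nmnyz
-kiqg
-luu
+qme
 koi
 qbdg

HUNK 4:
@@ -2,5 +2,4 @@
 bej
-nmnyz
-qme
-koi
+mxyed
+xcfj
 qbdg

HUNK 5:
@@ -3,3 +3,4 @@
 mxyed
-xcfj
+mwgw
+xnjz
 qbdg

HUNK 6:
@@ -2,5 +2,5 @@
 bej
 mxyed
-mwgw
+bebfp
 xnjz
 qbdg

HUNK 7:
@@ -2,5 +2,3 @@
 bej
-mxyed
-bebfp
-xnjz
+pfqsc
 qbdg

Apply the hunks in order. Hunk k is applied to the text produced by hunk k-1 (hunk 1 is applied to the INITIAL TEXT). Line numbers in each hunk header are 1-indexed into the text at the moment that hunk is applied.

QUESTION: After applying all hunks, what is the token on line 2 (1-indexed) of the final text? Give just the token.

Answer: bej

Derivation:
Hunk 1: at line 2 remove [bgolx,tnqh] add [kiqg] -> 8 lines: ynuy bej nmnyz kiqg yjs irqms hzzqt liz
Hunk 2: at line 3 remove [yjs,irqms] add [luu,koi,qbdg] -> 9 lines: ynuy bej nmnyz kiqg luu koi qbdg hzzqt liz
Hunk 3: at line 2 remove [kiqg,luu] add [qme] -> 8 lines: ynuy bej nmnyz qme koi qbdg hzzqt liz
Hunk 4: at line 2 remove [nmnyz,qme,koi] add [mxyed,xcfj] -> 7 lines: ynuy bej mxyed xcfj qbdg hzzqt liz
Hunk 5: at line 3 remove [xcfj] add [mwgw,xnjz] -> 8 lines: ynuy bej mxyed mwgw xnjz qbdg hzzqt liz
Hunk 6: at line 2 remove [mwgw] add [bebfp] -> 8 lines: ynuy bej mxyed bebfp xnjz qbdg hzzqt liz
Hunk 7: at line 2 remove [mxyed,bebfp,xnjz] add [pfqsc] -> 6 lines: ynuy bej pfqsc qbdg hzzqt liz
Final line 2: bej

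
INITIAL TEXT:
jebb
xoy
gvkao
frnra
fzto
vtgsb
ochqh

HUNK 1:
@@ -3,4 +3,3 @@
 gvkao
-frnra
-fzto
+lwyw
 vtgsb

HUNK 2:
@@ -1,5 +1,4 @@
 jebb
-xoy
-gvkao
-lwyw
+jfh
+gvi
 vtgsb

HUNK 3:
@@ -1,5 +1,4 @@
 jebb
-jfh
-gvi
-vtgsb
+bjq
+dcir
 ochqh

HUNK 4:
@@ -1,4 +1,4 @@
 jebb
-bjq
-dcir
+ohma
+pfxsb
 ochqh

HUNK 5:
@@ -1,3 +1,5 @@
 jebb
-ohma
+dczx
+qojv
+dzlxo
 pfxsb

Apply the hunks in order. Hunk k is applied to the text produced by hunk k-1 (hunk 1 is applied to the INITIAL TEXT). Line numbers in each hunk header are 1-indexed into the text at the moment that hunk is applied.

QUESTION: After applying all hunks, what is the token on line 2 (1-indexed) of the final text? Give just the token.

Answer: dczx

Derivation:
Hunk 1: at line 3 remove [frnra,fzto] add [lwyw] -> 6 lines: jebb xoy gvkao lwyw vtgsb ochqh
Hunk 2: at line 1 remove [xoy,gvkao,lwyw] add [jfh,gvi] -> 5 lines: jebb jfh gvi vtgsb ochqh
Hunk 3: at line 1 remove [jfh,gvi,vtgsb] add [bjq,dcir] -> 4 lines: jebb bjq dcir ochqh
Hunk 4: at line 1 remove [bjq,dcir] add [ohma,pfxsb] -> 4 lines: jebb ohma pfxsb ochqh
Hunk 5: at line 1 remove [ohma] add [dczx,qojv,dzlxo] -> 6 lines: jebb dczx qojv dzlxo pfxsb ochqh
Final line 2: dczx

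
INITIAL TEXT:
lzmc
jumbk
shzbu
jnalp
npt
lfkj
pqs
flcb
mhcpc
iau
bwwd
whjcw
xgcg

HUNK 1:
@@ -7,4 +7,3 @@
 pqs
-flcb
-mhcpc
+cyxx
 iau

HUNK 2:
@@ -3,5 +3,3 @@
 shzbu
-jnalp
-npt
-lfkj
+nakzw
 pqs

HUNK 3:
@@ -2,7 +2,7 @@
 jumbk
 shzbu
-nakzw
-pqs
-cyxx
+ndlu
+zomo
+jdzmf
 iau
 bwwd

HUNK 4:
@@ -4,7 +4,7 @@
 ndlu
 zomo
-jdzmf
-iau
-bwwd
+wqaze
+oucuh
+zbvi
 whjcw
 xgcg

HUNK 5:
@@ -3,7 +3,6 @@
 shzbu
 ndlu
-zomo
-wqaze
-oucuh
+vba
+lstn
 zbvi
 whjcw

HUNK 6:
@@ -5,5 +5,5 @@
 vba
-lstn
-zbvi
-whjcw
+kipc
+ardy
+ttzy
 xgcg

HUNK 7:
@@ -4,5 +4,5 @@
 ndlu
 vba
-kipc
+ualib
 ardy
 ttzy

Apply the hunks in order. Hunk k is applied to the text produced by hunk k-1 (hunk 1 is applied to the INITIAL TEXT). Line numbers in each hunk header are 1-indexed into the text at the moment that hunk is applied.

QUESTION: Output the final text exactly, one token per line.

Answer: lzmc
jumbk
shzbu
ndlu
vba
ualib
ardy
ttzy
xgcg

Derivation:
Hunk 1: at line 7 remove [flcb,mhcpc] add [cyxx] -> 12 lines: lzmc jumbk shzbu jnalp npt lfkj pqs cyxx iau bwwd whjcw xgcg
Hunk 2: at line 3 remove [jnalp,npt,lfkj] add [nakzw] -> 10 lines: lzmc jumbk shzbu nakzw pqs cyxx iau bwwd whjcw xgcg
Hunk 3: at line 2 remove [nakzw,pqs,cyxx] add [ndlu,zomo,jdzmf] -> 10 lines: lzmc jumbk shzbu ndlu zomo jdzmf iau bwwd whjcw xgcg
Hunk 4: at line 4 remove [jdzmf,iau,bwwd] add [wqaze,oucuh,zbvi] -> 10 lines: lzmc jumbk shzbu ndlu zomo wqaze oucuh zbvi whjcw xgcg
Hunk 5: at line 3 remove [zomo,wqaze,oucuh] add [vba,lstn] -> 9 lines: lzmc jumbk shzbu ndlu vba lstn zbvi whjcw xgcg
Hunk 6: at line 5 remove [lstn,zbvi,whjcw] add [kipc,ardy,ttzy] -> 9 lines: lzmc jumbk shzbu ndlu vba kipc ardy ttzy xgcg
Hunk 7: at line 4 remove [kipc] add [ualib] -> 9 lines: lzmc jumbk shzbu ndlu vba ualib ardy ttzy xgcg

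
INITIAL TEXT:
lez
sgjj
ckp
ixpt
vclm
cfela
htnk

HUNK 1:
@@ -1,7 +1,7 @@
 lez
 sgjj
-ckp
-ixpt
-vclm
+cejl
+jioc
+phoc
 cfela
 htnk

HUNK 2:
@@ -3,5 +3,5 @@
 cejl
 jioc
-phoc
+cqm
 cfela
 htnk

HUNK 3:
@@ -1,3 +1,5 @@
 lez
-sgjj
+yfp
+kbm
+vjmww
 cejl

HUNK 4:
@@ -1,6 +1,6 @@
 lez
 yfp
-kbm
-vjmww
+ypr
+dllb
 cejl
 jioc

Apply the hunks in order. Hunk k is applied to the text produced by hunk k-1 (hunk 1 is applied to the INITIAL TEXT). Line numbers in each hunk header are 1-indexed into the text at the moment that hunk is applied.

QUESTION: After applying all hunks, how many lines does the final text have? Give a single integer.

Answer: 9

Derivation:
Hunk 1: at line 1 remove [ckp,ixpt,vclm] add [cejl,jioc,phoc] -> 7 lines: lez sgjj cejl jioc phoc cfela htnk
Hunk 2: at line 3 remove [phoc] add [cqm] -> 7 lines: lez sgjj cejl jioc cqm cfela htnk
Hunk 3: at line 1 remove [sgjj] add [yfp,kbm,vjmww] -> 9 lines: lez yfp kbm vjmww cejl jioc cqm cfela htnk
Hunk 4: at line 1 remove [kbm,vjmww] add [ypr,dllb] -> 9 lines: lez yfp ypr dllb cejl jioc cqm cfela htnk
Final line count: 9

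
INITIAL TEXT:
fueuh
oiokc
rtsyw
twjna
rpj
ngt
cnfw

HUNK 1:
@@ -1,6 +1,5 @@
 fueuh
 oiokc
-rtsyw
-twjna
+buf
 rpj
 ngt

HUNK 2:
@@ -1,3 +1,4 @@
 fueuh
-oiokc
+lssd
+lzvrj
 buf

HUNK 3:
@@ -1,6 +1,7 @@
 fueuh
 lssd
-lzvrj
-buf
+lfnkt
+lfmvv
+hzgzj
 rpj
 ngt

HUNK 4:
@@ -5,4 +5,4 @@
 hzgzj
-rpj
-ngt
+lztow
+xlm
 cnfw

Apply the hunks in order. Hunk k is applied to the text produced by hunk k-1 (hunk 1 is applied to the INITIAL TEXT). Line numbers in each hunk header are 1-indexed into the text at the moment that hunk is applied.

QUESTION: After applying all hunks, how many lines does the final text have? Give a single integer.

Hunk 1: at line 1 remove [rtsyw,twjna] add [buf] -> 6 lines: fueuh oiokc buf rpj ngt cnfw
Hunk 2: at line 1 remove [oiokc] add [lssd,lzvrj] -> 7 lines: fueuh lssd lzvrj buf rpj ngt cnfw
Hunk 3: at line 1 remove [lzvrj,buf] add [lfnkt,lfmvv,hzgzj] -> 8 lines: fueuh lssd lfnkt lfmvv hzgzj rpj ngt cnfw
Hunk 4: at line 5 remove [rpj,ngt] add [lztow,xlm] -> 8 lines: fueuh lssd lfnkt lfmvv hzgzj lztow xlm cnfw
Final line count: 8

Answer: 8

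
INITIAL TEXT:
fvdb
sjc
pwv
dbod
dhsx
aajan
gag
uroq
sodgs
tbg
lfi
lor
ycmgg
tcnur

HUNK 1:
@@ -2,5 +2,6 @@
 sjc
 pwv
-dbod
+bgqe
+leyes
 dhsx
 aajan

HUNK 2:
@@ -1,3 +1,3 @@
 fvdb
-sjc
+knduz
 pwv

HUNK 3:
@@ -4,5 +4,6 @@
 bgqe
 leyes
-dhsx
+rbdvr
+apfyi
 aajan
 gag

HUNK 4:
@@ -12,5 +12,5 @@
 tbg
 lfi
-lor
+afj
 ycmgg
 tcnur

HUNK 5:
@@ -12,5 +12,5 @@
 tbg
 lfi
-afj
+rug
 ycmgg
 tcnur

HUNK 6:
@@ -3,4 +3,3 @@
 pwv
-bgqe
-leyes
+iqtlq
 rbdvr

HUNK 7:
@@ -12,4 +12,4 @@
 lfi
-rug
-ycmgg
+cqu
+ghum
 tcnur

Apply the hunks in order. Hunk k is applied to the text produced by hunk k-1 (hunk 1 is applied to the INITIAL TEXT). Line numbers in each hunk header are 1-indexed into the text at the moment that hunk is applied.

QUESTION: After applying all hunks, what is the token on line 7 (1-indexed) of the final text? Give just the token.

Answer: aajan

Derivation:
Hunk 1: at line 2 remove [dbod] add [bgqe,leyes] -> 15 lines: fvdb sjc pwv bgqe leyes dhsx aajan gag uroq sodgs tbg lfi lor ycmgg tcnur
Hunk 2: at line 1 remove [sjc] add [knduz] -> 15 lines: fvdb knduz pwv bgqe leyes dhsx aajan gag uroq sodgs tbg lfi lor ycmgg tcnur
Hunk 3: at line 4 remove [dhsx] add [rbdvr,apfyi] -> 16 lines: fvdb knduz pwv bgqe leyes rbdvr apfyi aajan gag uroq sodgs tbg lfi lor ycmgg tcnur
Hunk 4: at line 12 remove [lor] add [afj] -> 16 lines: fvdb knduz pwv bgqe leyes rbdvr apfyi aajan gag uroq sodgs tbg lfi afj ycmgg tcnur
Hunk 5: at line 12 remove [afj] add [rug] -> 16 lines: fvdb knduz pwv bgqe leyes rbdvr apfyi aajan gag uroq sodgs tbg lfi rug ycmgg tcnur
Hunk 6: at line 3 remove [bgqe,leyes] add [iqtlq] -> 15 lines: fvdb knduz pwv iqtlq rbdvr apfyi aajan gag uroq sodgs tbg lfi rug ycmgg tcnur
Hunk 7: at line 12 remove [rug,ycmgg] add [cqu,ghum] -> 15 lines: fvdb knduz pwv iqtlq rbdvr apfyi aajan gag uroq sodgs tbg lfi cqu ghum tcnur
Final line 7: aajan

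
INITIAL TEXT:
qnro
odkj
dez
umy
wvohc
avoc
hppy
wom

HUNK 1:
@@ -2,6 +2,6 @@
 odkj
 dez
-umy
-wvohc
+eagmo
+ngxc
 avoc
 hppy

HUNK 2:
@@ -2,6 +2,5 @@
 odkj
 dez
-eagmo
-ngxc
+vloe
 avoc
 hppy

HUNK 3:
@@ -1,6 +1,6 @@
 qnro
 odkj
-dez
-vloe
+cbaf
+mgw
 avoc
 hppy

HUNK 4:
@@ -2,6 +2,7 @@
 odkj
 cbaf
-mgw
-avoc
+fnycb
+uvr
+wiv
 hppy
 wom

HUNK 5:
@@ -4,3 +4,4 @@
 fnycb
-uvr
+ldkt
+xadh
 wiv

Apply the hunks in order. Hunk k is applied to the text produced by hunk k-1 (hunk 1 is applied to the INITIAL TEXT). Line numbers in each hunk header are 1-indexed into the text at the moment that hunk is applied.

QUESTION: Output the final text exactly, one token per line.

Answer: qnro
odkj
cbaf
fnycb
ldkt
xadh
wiv
hppy
wom

Derivation:
Hunk 1: at line 2 remove [umy,wvohc] add [eagmo,ngxc] -> 8 lines: qnro odkj dez eagmo ngxc avoc hppy wom
Hunk 2: at line 2 remove [eagmo,ngxc] add [vloe] -> 7 lines: qnro odkj dez vloe avoc hppy wom
Hunk 3: at line 1 remove [dez,vloe] add [cbaf,mgw] -> 7 lines: qnro odkj cbaf mgw avoc hppy wom
Hunk 4: at line 2 remove [mgw,avoc] add [fnycb,uvr,wiv] -> 8 lines: qnro odkj cbaf fnycb uvr wiv hppy wom
Hunk 5: at line 4 remove [uvr] add [ldkt,xadh] -> 9 lines: qnro odkj cbaf fnycb ldkt xadh wiv hppy wom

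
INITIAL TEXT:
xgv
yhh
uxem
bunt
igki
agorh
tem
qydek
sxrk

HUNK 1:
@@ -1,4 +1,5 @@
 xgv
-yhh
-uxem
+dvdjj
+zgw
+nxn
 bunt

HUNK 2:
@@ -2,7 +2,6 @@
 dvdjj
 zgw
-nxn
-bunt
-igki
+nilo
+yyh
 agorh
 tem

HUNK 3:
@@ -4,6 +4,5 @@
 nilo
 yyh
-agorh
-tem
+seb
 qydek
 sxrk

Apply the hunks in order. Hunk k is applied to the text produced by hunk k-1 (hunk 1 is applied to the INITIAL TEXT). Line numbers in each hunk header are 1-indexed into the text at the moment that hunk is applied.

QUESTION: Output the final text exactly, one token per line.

Answer: xgv
dvdjj
zgw
nilo
yyh
seb
qydek
sxrk

Derivation:
Hunk 1: at line 1 remove [yhh,uxem] add [dvdjj,zgw,nxn] -> 10 lines: xgv dvdjj zgw nxn bunt igki agorh tem qydek sxrk
Hunk 2: at line 2 remove [nxn,bunt,igki] add [nilo,yyh] -> 9 lines: xgv dvdjj zgw nilo yyh agorh tem qydek sxrk
Hunk 3: at line 4 remove [agorh,tem] add [seb] -> 8 lines: xgv dvdjj zgw nilo yyh seb qydek sxrk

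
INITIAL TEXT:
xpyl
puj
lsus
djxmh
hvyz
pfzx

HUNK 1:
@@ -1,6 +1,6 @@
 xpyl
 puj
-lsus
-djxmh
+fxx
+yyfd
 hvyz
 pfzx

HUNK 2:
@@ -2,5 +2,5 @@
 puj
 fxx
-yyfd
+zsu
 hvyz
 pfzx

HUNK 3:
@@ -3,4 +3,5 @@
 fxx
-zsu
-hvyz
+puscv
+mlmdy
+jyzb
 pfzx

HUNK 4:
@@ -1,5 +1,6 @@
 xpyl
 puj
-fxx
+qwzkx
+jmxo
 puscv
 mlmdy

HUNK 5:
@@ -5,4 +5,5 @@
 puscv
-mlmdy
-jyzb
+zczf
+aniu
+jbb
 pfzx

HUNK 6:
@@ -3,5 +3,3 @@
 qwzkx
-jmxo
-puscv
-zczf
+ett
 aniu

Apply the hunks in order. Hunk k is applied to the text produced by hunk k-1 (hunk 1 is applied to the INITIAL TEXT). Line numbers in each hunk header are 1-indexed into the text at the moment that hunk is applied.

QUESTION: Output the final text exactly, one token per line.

Hunk 1: at line 1 remove [lsus,djxmh] add [fxx,yyfd] -> 6 lines: xpyl puj fxx yyfd hvyz pfzx
Hunk 2: at line 2 remove [yyfd] add [zsu] -> 6 lines: xpyl puj fxx zsu hvyz pfzx
Hunk 3: at line 3 remove [zsu,hvyz] add [puscv,mlmdy,jyzb] -> 7 lines: xpyl puj fxx puscv mlmdy jyzb pfzx
Hunk 4: at line 1 remove [fxx] add [qwzkx,jmxo] -> 8 lines: xpyl puj qwzkx jmxo puscv mlmdy jyzb pfzx
Hunk 5: at line 5 remove [mlmdy,jyzb] add [zczf,aniu,jbb] -> 9 lines: xpyl puj qwzkx jmxo puscv zczf aniu jbb pfzx
Hunk 6: at line 3 remove [jmxo,puscv,zczf] add [ett] -> 7 lines: xpyl puj qwzkx ett aniu jbb pfzx

Answer: xpyl
puj
qwzkx
ett
aniu
jbb
pfzx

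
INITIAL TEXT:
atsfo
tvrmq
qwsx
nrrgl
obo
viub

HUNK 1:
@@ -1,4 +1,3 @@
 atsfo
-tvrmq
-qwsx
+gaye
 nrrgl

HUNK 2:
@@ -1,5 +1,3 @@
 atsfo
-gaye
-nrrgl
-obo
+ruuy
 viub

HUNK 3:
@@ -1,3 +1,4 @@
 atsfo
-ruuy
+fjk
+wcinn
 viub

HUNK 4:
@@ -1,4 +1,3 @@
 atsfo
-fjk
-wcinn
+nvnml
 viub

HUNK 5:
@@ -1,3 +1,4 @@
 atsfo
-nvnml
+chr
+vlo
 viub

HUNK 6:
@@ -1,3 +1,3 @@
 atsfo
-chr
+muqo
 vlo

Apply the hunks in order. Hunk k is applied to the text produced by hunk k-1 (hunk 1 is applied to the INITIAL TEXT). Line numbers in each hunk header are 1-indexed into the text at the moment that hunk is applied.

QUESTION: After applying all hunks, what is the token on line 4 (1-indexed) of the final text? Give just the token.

Answer: viub

Derivation:
Hunk 1: at line 1 remove [tvrmq,qwsx] add [gaye] -> 5 lines: atsfo gaye nrrgl obo viub
Hunk 2: at line 1 remove [gaye,nrrgl,obo] add [ruuy] -> 3 lines: atsfo ruuy viub
Hunk 3: at line 1 remove [ruuy] add [fjk,wcinn] -> 4 lines: atsfo fjk wcinn viub
Hunk 4: at line 1 remove [fjk,wcinn] add [nvnml] -> 3 lines: atsfo nvnml viub
Hunk 5: at line 1 remove [nvnml] add [chr,vlo] -> 4 lines: atsfo chr vlo viub
Hunk 6: at line 1 remove [chr] add [muqo] -> 4 lines: atsfo muqo vlo viub
Final line 4: viub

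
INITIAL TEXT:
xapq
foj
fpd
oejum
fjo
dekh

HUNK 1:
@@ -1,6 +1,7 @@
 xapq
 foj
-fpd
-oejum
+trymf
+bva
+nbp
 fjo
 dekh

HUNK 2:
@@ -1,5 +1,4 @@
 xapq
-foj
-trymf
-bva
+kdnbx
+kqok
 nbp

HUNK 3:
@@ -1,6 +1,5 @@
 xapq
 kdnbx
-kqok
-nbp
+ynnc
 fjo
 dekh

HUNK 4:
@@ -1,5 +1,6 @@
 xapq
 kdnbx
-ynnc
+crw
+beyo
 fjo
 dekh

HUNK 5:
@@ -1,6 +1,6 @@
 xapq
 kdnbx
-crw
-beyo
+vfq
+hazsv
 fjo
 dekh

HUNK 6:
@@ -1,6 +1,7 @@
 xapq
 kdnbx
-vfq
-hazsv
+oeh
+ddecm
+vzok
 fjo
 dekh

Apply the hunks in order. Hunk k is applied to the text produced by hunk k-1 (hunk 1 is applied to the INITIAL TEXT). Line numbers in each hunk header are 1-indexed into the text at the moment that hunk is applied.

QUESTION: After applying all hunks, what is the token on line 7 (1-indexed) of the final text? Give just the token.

Hunk 1: at line 1 remove [fpd,oejum] add [trymf,bva,nbp] -> 7 lines: xapq foj trymf bva nbp fjo dekh
Hunk 2: at line 1 remove [foj,trymf,bva] add [kdnbx,kqok] -> 6 lines: xapq kdnbx kqok nbp fjo dekh
Hunk 3: at line 1 remove [kqok,nbp] add [ynnc] -> 5 lines: xapq kdnbx ynnc fjo dekh
Hunk 4: at line 1 remove [ynnc] add [crw,beyo] -> 6 lines: xapq kdnbx crw beyo fjo dekh
Hunk 5: at line 1 remove [crw,beyo] add [vfq,hazsv] -> 6 lines: xapq kdnbx vfq hazsv fjo dekh
Hunk 6: at line 1 remove [vfq,hazsv] add [oeh,ddecm,vzok] -> 7 lines: xapq kdnbx oeh ddecm vzok fjo dekh
Final line 7: dekh

Answer: dekh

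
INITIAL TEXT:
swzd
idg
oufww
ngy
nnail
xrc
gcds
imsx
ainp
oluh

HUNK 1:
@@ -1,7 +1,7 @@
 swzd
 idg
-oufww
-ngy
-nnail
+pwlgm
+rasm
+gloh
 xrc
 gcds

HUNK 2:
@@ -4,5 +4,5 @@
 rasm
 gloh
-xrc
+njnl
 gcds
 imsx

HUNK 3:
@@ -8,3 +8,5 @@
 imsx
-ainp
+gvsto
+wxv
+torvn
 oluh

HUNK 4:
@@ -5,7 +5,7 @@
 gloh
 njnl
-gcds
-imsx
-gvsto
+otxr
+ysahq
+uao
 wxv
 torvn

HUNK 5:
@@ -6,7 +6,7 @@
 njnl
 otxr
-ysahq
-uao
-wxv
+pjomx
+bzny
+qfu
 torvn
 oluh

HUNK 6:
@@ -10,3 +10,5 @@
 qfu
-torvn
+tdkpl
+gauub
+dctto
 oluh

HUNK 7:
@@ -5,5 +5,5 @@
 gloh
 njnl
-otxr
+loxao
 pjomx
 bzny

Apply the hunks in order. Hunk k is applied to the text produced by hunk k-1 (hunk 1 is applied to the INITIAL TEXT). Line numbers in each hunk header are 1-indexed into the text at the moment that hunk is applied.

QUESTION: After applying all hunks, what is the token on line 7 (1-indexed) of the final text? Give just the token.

Hunk 1: at line 1 remove [oufww,ngy,nnail] add [pwlgm,rasm,gloh] -> 10 lines: swzd idg pwlgm rasm gloh xrc gcds imsx ainp oluh
Hunk 2: at line 4 remove [xrc] add [njnl] -> 10 lines: swzd idg pwlgm rasm gloh njnl gcds imsx ainp oluh
Hunk 3: at line 8 remove [ainp] add [gvsto,wxv,torvn] -> 12 lines: swzd idg pwlgm rasm gloh njnl gcds imsx gvsto wxv torvn oluh
Hunk 4: at line 5 remove [gcds,imsx,gvsto] add [otxr,ysahq,uao] -> 12 lines: swzd idg pwlgm rasm gloh njnl otxr ysahq uao wxv torvn oluh
Hunk 5: at line 6 remove [ysahq,uao,wxv] add [pjomx,bzny,qfu] -> 12 lines: swzd idg pwlgm rasm gloh njnl otxr pjomx bzny qfu torvn oluh
Hunk 6: at line 10 remove [torvn] add [tdkpl,gauub,dctto] -> 14 lines: swzd idg pwlgm rasm gloh njnl otxr pjomx bzny qfu tdkpl gauub dctto oluh
Hunk 7: at line 5 remove [otxr] add [loxao] -> 14 lines: swzd idg pwlgm rasm gloh njnl loxao pjomx bzny qfu tdkpl gauub dctto oluh
Final line 7: loxao

Answer: loxao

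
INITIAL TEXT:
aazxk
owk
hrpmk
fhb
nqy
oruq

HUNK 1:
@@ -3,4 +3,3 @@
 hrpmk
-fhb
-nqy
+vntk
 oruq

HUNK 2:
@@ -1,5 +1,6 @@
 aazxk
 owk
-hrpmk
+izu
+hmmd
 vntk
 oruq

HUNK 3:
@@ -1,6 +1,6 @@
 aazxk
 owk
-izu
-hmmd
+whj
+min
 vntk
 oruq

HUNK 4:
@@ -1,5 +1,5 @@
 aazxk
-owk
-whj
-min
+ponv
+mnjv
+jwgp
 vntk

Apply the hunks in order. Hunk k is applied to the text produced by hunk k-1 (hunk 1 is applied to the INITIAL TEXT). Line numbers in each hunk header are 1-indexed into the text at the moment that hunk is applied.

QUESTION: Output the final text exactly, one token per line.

Hunk 1: at line 3 remove [fhb,nqy] add [vntk] -> 5 lines: aazxk owk hrpmk vntk oruq
Hunk 2: at line 1 remove [hrpmk] add [izu,hmmd] -> 6 lines: aazxk owk izu hmmd vntk oruq
Hunk 3: at line 1 remove [izu,hmmd] add [whj,min] -> 6 lines: aazxk owk whj min vntk oruq
Hunk 4: at line 1 remove [owk,whj,min] add [ponv,mnjv,jwgp] -> 6 lines: aazxk ponv mnjv jwgp vntk oruq

Answer: aazxk
ponv
mnjv
jwgp
vntk
oruq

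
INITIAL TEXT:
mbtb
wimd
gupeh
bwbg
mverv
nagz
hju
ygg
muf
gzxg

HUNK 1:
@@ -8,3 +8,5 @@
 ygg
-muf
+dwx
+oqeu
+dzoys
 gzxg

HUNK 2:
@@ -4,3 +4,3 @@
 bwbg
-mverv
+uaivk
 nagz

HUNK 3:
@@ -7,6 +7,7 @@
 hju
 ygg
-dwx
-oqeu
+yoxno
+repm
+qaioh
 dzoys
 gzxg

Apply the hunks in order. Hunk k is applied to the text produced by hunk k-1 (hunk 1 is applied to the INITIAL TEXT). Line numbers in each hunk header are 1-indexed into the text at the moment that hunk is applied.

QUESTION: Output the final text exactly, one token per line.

Hunk 1: at line 8 remove [muf] add [dwx,oqeu,dzoys] -> 12 lines: mbtb wimd gupeh bwbg mverv nagz hju ygg dwx oqeu dzoys gzxg
Hunk 2: at line 4 remove [mverv] add [uaivk] -> 12 lines: mbtb wimd gupeh bwbg uaivk nagz hju ygg dwx oqeu dzoys gzxg
Hunk 3: at line 7 remove [dwx,oqeu] add [yoxno,repm,qaioh] -> 13 lines: mbtb wimd gupeh bwbg uaivk nagz hju ygg yoxno repm qaioh dzoys gzxg

Answer: mbtb
wimd
gupeh
bwbg
uaivk
nagz
hju
ygg
yoxno
repm
qaioh
dzoys
gzxg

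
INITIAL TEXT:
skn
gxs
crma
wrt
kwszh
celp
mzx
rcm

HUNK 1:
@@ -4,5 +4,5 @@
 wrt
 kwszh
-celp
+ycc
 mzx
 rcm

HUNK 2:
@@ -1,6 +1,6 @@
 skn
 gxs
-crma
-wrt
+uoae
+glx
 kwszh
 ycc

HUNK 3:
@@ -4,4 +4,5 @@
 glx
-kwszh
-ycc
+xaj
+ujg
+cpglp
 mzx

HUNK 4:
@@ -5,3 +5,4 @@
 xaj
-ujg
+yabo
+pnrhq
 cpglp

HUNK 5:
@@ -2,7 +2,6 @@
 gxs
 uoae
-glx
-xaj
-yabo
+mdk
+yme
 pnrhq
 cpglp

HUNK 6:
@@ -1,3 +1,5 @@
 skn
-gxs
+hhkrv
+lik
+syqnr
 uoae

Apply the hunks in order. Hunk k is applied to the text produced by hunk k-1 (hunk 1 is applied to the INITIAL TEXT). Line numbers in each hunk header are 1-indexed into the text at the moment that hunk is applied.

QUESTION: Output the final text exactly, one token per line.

Hunk 1: at line 4 remove [celp] add [ycc] -> 8 lines: skn gxs crma wrt kwszh ycc mzx rcm
Hunk 2: at line 1 remove [crma,wrt] add [uoae,glx] -> 8 lines: skn gxs uoae glx kwszh ycc mzx rcm
Hunk 3: at line 4 remove [kwszh,ycc] add [xaj,ujg,cpglp] -> 9 lines: skn gxs uoae glx xaj ujg cpglp mzx rcm
Hunk 4: at line 5 remove [ujg] add [yabo,pnrhq] -> 10 lines: skn gxs uoae glx xaj yabo pnrhq cpglp mzx rcm
Hunk 5: at line 2 remove [glx,xaj,yabo] add [mdk,yme] -> 9 lines: skn gxs uoae mdk yme pnrhq cpglp mzx rcm
Hunk 6: at line 1 remove [gxs] add [hhkrv,lik,syqnr] -> 11 lines: skn hhkrv lik syqnr uoae mdk yme pnrhq cpglp mzx rcm

Answer: skn
hhkrv
lik
syqnr
uoae
mdk
yme
pnrhq
cpglp
mzx
rcm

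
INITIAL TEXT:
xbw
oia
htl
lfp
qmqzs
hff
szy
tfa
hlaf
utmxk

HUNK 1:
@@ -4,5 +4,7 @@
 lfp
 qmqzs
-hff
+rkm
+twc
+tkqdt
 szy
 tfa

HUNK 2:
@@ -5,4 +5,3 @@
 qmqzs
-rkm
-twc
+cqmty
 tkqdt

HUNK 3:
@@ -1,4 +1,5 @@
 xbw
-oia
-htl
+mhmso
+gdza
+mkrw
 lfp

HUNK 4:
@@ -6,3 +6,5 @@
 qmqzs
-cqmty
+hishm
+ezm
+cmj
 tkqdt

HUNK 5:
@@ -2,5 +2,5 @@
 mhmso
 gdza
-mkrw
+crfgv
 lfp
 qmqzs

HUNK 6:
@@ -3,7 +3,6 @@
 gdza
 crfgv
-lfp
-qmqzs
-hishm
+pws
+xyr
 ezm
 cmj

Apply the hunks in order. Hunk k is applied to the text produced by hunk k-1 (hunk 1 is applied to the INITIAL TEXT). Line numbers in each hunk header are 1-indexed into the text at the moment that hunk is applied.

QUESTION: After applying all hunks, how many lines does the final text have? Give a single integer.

Answer: 13

Derivation:
Hunk 1: at line 4 remove [hff] add [rkm,twc,tkqdt] -> 12 lines: xbw oia htl lfp qmqzs rkm twc tkqdt szy tfa hlaf utmxk
Hunk 2: at line 5 remove [rkm,twc] add [cqmty] -> 11 lines: xbw oia htl lfp qmqzs cqmty tkqdt szy tfa hlaf utmxk
Hunk 3: at line 1 remove [oia,htl] add [mhmso,gdza,mkrw] -> 12 lines: xbw mhmso gdza mkrw lfp qmqzs cqmty tkqdt szy tfa hlaf utmxk
Hunk 4: at line 6 remove [cqmty] add [hishm,ezm,cmj] -> 14 lines: xbw mhmso gdza mkrw lfp qmqzs hishm ezm cmj tkqdt szy tfa hlaf utmxk
Hunk 5: at line 2 remove [mkrw] add [crfgv] -> 14 lines: xbw mhmso gdza crfgv lfp qmqzs hishm ezm cmj tkqdt szy tfa hlaf utmxk
Hunk 6: at line 3 remove [lfp,qmqzs,hishm] add [pws,xyr] -> 13 lines: xbw mhmso gdza crfgv pws xyr ezm cmj tkqdt szy tfa hlaf utmxk
Final line count: 13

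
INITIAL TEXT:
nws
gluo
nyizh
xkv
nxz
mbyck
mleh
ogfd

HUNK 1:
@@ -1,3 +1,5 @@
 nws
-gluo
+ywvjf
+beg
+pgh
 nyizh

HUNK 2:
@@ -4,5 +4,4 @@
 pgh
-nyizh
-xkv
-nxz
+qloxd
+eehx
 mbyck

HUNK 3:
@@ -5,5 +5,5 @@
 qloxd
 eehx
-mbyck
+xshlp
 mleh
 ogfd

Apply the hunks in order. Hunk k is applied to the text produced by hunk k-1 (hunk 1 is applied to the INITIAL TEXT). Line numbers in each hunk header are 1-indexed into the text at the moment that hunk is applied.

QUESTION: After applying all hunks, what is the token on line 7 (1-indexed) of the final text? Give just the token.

Hunk 1: at line 1 remove [gluo] add [ywvjf,beg,pgh] -> 10 lines: nws ywvjf beg pgh nyizh xkv nxz mbyck mleh ogfd
Hunk 2: at line 4 remove [nyizh,xkv,nxz] add [qloxd,eehx] -> 9 lines: nws ywvjf beg pgh qloxd eehx mbyck mleh ogfd
Hunk 3: at line 5 remove [mbyck] add [xshlp] -> 9 lines: nws ywvjf beg pgh qloxd eehx xshlp mleh ogfd
Final line 7: xshlp

Answer: xshlp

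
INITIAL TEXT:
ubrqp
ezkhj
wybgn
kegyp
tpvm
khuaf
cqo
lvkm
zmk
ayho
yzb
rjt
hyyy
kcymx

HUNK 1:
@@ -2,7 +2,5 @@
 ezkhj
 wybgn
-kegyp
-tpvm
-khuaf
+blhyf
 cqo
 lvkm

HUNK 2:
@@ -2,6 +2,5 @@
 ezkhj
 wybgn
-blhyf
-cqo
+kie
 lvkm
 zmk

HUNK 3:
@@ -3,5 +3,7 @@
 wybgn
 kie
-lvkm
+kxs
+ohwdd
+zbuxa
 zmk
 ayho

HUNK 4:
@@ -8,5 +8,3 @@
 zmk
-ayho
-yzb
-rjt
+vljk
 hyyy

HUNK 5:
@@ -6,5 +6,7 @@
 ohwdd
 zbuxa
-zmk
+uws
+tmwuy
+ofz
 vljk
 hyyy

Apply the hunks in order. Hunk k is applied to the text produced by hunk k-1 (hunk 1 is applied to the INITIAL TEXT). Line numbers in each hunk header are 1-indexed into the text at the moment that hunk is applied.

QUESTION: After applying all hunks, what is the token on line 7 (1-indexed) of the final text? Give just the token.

Hunk 1: at line 2 remove [kegyp,tpvm,khuaf] add [blhyf] -> 12 lines: ubrqp ezkhj wybgn blhyf cqo lvkm zmk ayho yzb rjt hyyy kcymx
Hunk 2: at line 2 remove [blhyf,cqo] add [kie] -> 11 lines: ubrqp ezkhj wybgn kie lvkm zmk ayho yzb rjt hyyy kcymx
Hunk 3: at line 3 remove [lvkm] add [kxs,ohwdd,zbuxa] -> 13 lines: ubrqp ezkhj wybgn kie kxs ohwdd zbuxa zmk ayho yzb rjt hyyy kcymx
Hunk 4: at line 8 remove [ayho,yzb,rjt] add [vljk] -> 11 lines: ubrqp ezkhj wybgn kie kxs ohwdd zbuxa zmk vljk hyyy kcymx
Hunk 5: at line 6 remove [zmk] add [uws,tmwuy,ofz] -> 13 lines: ubrqp ezkhj wybgn kie kxs ohwdd zbuxa uws tmwuy ofz vljk hyyy kcymx
Final line 7: zbuxa

Answer: zbuxa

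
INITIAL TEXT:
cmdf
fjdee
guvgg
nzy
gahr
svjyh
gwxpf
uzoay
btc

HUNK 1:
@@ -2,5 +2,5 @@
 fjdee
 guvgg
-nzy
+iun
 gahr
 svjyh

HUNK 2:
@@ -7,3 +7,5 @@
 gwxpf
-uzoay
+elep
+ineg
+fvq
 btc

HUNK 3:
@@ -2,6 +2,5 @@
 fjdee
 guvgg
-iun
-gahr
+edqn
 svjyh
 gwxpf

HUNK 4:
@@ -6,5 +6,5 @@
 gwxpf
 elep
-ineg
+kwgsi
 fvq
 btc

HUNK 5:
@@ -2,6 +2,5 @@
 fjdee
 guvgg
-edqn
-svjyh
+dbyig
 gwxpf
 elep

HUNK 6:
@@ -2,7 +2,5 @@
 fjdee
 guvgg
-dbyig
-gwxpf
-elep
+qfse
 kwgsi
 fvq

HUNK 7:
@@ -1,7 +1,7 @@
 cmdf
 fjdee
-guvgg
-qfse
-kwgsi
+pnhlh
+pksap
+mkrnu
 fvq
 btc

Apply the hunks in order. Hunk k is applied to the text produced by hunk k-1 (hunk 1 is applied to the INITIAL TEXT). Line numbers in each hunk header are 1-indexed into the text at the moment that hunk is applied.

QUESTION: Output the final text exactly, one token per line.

Answer: cmdf
fjdee
pnhlh
pksap
mkrnu
fvq
btc

Derivation:
Hunk 1: at line 2 remove [nzy] add [iun] -> 9 lines: cmdf fjdee guvgg iun gahr svjyh gwxpf uzoay btc
Hunk 2: at line 7 remove [uzoay] add [elep,ineg,fvq] -> 11 lines: cmdf fjdee guvgg iun gahr svjyh gwxpf elep ineg fvq btc
Hunk 3: at line 2 remove [iun,gahr] add [edqn] -> 10 lines: cmdf fjdee guvgg edqn svjyh gwxpf elep ineg fvq btc
Hunk 4: at line 6 remove [ineg] add [kwgsi] -> 10 lines: cmdf fjdee guvgg edqn svjyh gwxpf elep kwgsi fvq btc
Hunk 5: at line 2 remove [edqn,svjyh] add [dbyig] -> 9 lines: cmdf fjdee guvgg dbyig gwxpf elep kwgsi fvq btc
Hunk 6: at line 2 remove [dbyig,gwxpf,elep] add [qfse] -> 7 lines: cmdf fjdee guvgg qfse kwgsi fvq btc
Hunk 7: at line 1 remove [guvgg,qfse,kwgsi] add [pnhlh,pksap,mkrnu] -> 7 lines: cmdf fjdee pnhlh pksap mkrnu fvq btc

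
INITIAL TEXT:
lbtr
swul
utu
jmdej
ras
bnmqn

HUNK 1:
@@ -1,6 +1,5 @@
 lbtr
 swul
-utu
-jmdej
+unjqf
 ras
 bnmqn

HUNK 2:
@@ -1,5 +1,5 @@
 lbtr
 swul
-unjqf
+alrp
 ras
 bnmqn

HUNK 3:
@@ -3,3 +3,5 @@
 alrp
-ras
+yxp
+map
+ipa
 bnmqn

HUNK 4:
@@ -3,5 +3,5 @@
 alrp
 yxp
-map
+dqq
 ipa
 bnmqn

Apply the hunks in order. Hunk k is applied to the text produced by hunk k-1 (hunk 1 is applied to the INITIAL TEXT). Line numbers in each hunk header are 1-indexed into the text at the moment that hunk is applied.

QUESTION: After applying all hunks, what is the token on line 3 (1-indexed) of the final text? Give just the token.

Answer: alrp

Derivation:
Hunk 1: at line 1 remove [utu,jmdej] add [unjqf] -> 5 lines: lbtr swul unjqf ras bnmqn
Hunk 2: at line 1 remove [unjqf] add [alrp] -> 5 lines: lbtr swul alrp ras bnmqn
Hunk 3: at line 3 remove [ras] add [yxp,map,ipa] -> 7 lines: lbtr swul alrp yxp map ipa bnmqn
Hunk 4: at line 3 remove [map] add [dqq] -> 7 lines: lbtr swul alrp yxp dqq ipa bnmqn
Final line 3: alrp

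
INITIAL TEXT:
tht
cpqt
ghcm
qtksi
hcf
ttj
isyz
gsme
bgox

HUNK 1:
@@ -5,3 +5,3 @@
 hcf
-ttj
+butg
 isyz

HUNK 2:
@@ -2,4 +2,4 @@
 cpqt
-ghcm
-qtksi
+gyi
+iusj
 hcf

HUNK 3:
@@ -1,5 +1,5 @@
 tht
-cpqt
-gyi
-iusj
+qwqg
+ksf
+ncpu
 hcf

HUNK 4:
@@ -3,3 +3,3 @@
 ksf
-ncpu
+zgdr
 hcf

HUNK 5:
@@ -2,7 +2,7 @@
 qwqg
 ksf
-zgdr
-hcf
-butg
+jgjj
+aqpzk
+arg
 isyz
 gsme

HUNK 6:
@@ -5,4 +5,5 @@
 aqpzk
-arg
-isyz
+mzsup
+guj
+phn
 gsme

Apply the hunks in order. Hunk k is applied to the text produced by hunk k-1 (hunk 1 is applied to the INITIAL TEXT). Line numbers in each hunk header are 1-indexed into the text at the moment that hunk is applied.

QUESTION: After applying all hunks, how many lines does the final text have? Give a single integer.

Hunk 1: at line 5 remove [ttj] add [butg] -> 9 lines: tht cpqt ghcm qtksi hcf butg isyz gsme bgox
Hunk 2: at line 2 remove [ghcm,qtksi] add [gyi,iusj] -> 9 lines: tht cpqt gyi iusj hcf butg isyz gsme bgox
Hunk 3: at line 1 remove [cpqt,gyi,iusj] add [qwqg,ksf,ncpu] -> 9 lines: tht qwqg ksf ncpu hcf butg isyz gsme bgox
Hunk 4: at line 3 remove [ncpu] add [zgdr] -> 9 lines: tht qwqg ksf zgdr hcf butg isyz gsme bgox
Hunk 5: at line 2 remove [zgdr,hcf,butg] add [jgjj,aqpzk,arg] -> 9 lines: tht qwqg ksf jgjj aqpzk arg isyz gsme bgox
Hunk 6: at line 5 remove [arg,isyz] add [mzsup,guj,phn] -> 10 lines: tht qwqg ksf jgjj aqpzk mzsup guj phn gsme bgox
Final line count: 10

Answer: 10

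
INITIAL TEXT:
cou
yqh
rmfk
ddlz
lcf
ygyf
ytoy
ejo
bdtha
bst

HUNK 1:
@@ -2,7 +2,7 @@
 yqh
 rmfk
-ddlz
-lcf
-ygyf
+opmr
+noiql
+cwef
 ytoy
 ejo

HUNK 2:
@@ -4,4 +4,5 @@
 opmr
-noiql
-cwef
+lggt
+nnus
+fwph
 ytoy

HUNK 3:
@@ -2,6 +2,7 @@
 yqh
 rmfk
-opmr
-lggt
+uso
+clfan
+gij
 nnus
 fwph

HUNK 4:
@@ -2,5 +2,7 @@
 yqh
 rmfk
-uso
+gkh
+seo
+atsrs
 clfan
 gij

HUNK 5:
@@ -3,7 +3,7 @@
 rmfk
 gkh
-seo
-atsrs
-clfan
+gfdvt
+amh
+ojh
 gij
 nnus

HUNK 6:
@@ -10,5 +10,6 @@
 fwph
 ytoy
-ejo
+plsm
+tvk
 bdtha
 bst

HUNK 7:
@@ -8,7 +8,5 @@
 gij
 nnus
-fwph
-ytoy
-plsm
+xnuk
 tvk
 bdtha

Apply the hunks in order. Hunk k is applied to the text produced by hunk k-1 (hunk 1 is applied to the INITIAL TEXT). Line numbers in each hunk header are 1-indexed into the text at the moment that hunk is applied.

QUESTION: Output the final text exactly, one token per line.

Answer: cou
yqh
rmfk
gkh
gfdvt
amh
ojh
gij
nnus
xnuk
tvk
bdtha
bst

Derivation:
Hunk 1: at line 2 remove [ddlz,lcf,ygyf] add [opmr,noiql,cwef] -> 10 lines: cou yqh rmfk opmr noiql cwef ytoy ejo bdtha bst
Hunk 2: at line 4 remove [noiql,cwef] add [lggt,nnus,fwph] -> 11 lines: cou yqh rmfk opmr lggt nnus fwph ytoy ejo bdtha bst
Hunk 3: at line 2 remove [opmr,lggt] add [uso,clfan,gij] -> 12 lines: cou yqh rmfk uso clfan gij nnus fwph ytoy ejo bdtha bst
Hunk 4: at line 2 remove [uso] add [gkh,seo,atsrs] -> 14 lines: cou yqh rmfk gkh seo atsrs clfan gij nnus fwph ytoy ejo bdtha bst
Hunk 5: at line 3 remove [seo,atsrs,clfan] add [gfdvt,amh,ojh] -> 14 lines: cou yqh rmfk gkh gfdvt amh ojh gij nnus fwph ytoy ejo bdtha bst
Hunk 6: at line 10 remove [ejo] add [plsm,tvk] -> 15 lines: cou yqh rmfk gkh gfdvt amh ojh gij nnus fwph ytoy plsm tvk bdtha bst
Hunk 7: at line 8 remove [fwph,ytoy,plsm] add [xnuk] -> 13 lines: cou yqh rmfk gkh gfdvt amh ojh gij nnus xnuk tvk bdtha bst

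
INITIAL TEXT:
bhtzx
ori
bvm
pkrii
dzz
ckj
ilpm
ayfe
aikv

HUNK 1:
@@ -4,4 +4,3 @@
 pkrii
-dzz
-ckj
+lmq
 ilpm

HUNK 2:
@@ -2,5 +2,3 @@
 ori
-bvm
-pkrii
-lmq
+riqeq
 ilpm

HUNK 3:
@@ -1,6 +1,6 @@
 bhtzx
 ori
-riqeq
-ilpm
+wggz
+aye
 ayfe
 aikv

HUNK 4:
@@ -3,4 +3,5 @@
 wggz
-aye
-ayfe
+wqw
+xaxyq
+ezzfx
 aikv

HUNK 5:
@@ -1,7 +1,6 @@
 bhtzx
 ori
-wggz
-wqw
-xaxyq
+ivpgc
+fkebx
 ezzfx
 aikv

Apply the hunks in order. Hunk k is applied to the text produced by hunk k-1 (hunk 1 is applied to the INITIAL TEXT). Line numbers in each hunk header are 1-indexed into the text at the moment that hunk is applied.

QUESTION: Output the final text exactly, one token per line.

Hunk 1: at line 4 remove [dzz,ckj] add [lmq] -> 8 lines: bhtzx ori bvm pkrii lmq ilpm ayfe aikv
Hunk 2: at line 2 remove [bvm,pkrii,lmq] add [riqeq] -> 6 lines: bhtzx ori riqeq ilpm ayfe aikv
Hunk 3: at line 1 remove [riqeq,ilpm] add [wggz,aye] -> 6 lines: bhtzx ori wggz aye ayfe aikv
Hunk 4: at line 3 remove [aye,ayfe] add [wqw,xaxyq,ezzfx] -> 7 lines: bhtzx ori wggz wqw xaxyq ezzfx aikv
Hunk 5: at line 1 remove [wggz,wqw,xaxyq] add [ivpgc,fkebx] -> 6 lines: bhtzx ori ivpgc fkebx ezzfx aikv

Answer: bhtzx
ori
ivpgc
fkebx
ezzfx
aikv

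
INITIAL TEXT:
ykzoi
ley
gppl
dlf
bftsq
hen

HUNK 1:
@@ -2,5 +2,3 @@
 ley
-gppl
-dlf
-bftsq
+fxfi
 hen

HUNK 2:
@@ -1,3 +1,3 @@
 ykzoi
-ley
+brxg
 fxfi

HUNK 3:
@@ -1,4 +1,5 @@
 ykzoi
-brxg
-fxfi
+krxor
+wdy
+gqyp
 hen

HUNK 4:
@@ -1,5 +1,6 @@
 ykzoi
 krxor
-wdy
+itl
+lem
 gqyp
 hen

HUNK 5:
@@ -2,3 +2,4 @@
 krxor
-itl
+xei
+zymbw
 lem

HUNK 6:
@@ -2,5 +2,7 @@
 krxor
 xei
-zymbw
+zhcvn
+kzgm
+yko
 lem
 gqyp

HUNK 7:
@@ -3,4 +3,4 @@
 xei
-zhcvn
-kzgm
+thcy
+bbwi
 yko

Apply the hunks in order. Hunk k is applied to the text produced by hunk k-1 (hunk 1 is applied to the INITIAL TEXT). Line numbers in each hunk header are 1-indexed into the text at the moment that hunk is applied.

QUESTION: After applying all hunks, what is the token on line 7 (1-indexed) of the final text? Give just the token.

Hunk 1: at line 2 remove [gppl,dlf,bftsq] add [fxfi] -> 4 lines: ykzoi ley fxfi hen
Hunk 2: at line 1 remove [ley] add [brxg] -> 4 lines: ykzoi brxg fxfi hen
Hunk 3: at line 1 remove [brxg,fxfi] add [krxor,wdy,gqyp] -> 5 lines: ykzoi krxor wdy gqyp hen
Hunk 4: at line 1 remove [wdy] add [itl,lem] -> 6 lines: ykzoi krxor itl lem gqyp hen
Hunk 5: at line 2 remove [itl] add [xei,zymbw] -> 7 lines: ykzoi krxor xei zymbw lem gqyp hen
Hunk 6: at line 2 remove [zymbw] add [zhcvn,kzgm,yko] -> 9 lines: ykzoi krxor xei zhcvn kzgm yko lem gqyp hen
Hunk 7: at line 3 remove [zhcvn,kzgm] add [thcy,bbwi] -> 9 lines: ykzoi krxor xei thcy bbwi yko lem gqyp hen
Final line 7: lem

Answer: lem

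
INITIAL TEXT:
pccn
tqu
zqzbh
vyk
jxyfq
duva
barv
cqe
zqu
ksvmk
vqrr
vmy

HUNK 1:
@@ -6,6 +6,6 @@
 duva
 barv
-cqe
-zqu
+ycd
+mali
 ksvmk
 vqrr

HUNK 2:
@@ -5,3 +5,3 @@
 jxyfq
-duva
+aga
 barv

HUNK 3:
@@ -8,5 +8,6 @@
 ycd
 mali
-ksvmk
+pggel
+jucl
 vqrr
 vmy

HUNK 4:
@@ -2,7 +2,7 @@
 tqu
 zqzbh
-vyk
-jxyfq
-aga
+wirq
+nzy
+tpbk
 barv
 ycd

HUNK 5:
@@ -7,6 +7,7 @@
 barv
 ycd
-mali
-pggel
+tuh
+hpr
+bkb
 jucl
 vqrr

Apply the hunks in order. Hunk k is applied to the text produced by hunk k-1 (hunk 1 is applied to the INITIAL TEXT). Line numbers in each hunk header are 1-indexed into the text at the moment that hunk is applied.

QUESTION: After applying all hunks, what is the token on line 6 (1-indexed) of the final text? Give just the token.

Hunk 1: at line 6 remove [cqe,zqu] add [ycd,mali] -> 12 lines: pccn tqu zqzbh vyk jxyfq duva barv ycd mali ksvmk vqrr vmy
Hunk 2: at line 5 remove [duva] add [aga] -> 12 lines: pccn tqu zqzbh vyk jxyfq aga barv ycd mali ksvmk vqrr vmy
Hunk 3: at line 8 remove [ksvmk] add [pggel,jucl] -> 13 lines: pccn tqu zqzbh vyk jxyfq aga barv ycd mali pggel jucl vqrr vmy
Hunk 4: at line 2 remove [vyk,jxyfq,aga] add [wirq,nzy,tpbk] -> 13 lines: pccn tqu zqzbh wirq nzy tpbk barv ycd mali pggel jucl vqrr vmy
Hunk 5: at line 7 remove [mali,pggel] add [tuh,hpr,bkb] -> 14 lines: pccn tqu zqzbh wirq nzy tpbk barv ycd tuh hpr bkb jucl vqrr vmy
Final line 6: tpbk

Answer: tpbk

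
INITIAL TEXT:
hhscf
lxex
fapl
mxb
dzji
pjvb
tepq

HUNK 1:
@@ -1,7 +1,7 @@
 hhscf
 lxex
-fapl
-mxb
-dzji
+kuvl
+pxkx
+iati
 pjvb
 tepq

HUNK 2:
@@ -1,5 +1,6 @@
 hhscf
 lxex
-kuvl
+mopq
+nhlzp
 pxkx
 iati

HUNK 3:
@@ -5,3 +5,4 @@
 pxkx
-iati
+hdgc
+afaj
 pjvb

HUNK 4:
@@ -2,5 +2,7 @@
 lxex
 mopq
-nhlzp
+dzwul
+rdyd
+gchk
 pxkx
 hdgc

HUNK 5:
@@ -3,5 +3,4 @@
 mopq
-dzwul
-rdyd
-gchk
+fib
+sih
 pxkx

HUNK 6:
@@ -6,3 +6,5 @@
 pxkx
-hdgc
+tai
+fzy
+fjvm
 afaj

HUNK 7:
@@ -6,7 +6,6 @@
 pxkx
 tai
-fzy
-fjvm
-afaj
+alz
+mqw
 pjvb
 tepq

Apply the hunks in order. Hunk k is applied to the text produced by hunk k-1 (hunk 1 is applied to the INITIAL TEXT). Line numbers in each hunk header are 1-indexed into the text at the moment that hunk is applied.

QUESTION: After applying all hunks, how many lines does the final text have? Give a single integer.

Answer: 11

Derivation:
Hunk 1: at line 1 remove [fapl,mxb,dzji] add [kuvl,pxkx,iati] -> 7 lines: hhscf lxex kuvl pxkx iati pjvb tepq
Hunk 2: at line 1 remove [kuvl] add [mopq,nhlzp] -> 8 lines: hhscf lxex mopq nhlzp pxkx iati pjvb tepq
Hunk 3: at line 5 remove [iati] add [hdgc,afaj] -> 9 lines: hhscf lxex mopq nhlzp pxkx hdgc afaj pjvb tepq
Hunk 4: at line 2 remove [nhlzp] add [dzwul,rdyd,gchk] -> 11 lines: hhscf lxex mopq dzwul rdyd gchk pxkx hdgc afaj pjvb tepq
Hunk 5: at line 3 remove [dzwul,rdyd,gchk] add [fib,sih] -> 10 lines: hhscf lxex mopq fib sih pxkx hdgc afaj pjvb tepq
Hunk 6: at line 6 remove [hdgc] add [tai,fzy,fjvm] -> 12 lines: hhscf lxex mopq fib sih pxkx tai fzy fjvm afaj pjvb tepq
Hunk 7: at line 6 remove [fzy,fjvm,afaj] add [alz,mqw] -> 11 lines: hhscf lxex mopq fib sih pxkx tai alz mqw pjvb tepq
Final line count: 11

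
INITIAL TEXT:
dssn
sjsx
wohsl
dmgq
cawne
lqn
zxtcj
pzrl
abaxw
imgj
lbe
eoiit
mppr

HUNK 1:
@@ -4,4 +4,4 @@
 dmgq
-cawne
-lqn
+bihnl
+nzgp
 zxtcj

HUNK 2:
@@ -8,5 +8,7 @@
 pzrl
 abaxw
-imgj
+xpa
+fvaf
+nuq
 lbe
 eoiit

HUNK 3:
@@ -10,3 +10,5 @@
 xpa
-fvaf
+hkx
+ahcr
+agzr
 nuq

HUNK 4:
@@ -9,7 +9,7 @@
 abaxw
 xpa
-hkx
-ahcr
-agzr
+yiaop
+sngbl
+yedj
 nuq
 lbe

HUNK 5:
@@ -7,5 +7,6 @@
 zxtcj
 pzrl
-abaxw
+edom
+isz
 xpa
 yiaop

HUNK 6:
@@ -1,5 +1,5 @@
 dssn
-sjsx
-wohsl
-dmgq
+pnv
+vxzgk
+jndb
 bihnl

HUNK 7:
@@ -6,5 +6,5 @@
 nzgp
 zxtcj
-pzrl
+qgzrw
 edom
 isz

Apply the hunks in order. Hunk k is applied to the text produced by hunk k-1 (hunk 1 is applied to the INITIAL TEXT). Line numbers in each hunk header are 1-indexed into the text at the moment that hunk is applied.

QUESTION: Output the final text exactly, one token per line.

Hunk 1: at line 4 remove [cawne,lqn] add [bihnl,nzgp] -> 13 lines: dssn sjsx wohsl dmgq bihnl nzgp zxtcj pzrl abaxw imgj lbe eoiit mppr
Hunk 2: at line 8 remove [imgj] add [xpa,fvaf,nuq] -> 15 lines: dssn sjsx wohsl dmgq bihnl nzgp zxtcj pzrl abaxw xpa fvaf nuq lbe eoiit mppr
Hunk 3: at line 10 remove [fvaf] add [hkx,ahcr,agzr] -> 17 lines: dssn sjsx wohsl dmgq bihnl nzgp zxtcj pzrl abaxw xpa hkx ahcr agzr nuq lbe eoiit mppr
Hunk 4: at line 9 remove [hkx,ahcr,agzr] add [yiaop,sngbl,yedj] -> 17 lines: dssn sjsx wohsl dmgq bihnl nzgp zxtcj pzrl abaxw xpa yiaop sngbl yedj nuq lbe eoiit mppr
Hunk 5: at line 7 remove [abaxw] add [edom,isz] -> 18 lines: dssn sjsx wohsl dmgq bihnl nzgp zxtcj pzrl edom isz xpa yiaop sngbl yedj nuq lbe eoiit mppr
Hunk 6: at line 1 remove [sjsx,wohsl,dmgq] add [pnv,vxzgk,jndb] -> 18 lines: dssn pnv vxzgk jndb bihnl nzgp zxtcj pzrl edom isz xpa yiaop sngbl yedj nuq lbe eoiit mppr
Hunk 7: at line 6 remove [pzrl] add [qgzrw] -> 18 lines: dssn pnv vxzgk jndb bihnl nzgp zxtcj qgzrw edom isz xpa yiaop sngbl yedj nuq lbe eoiit mppr

Answer: dssn
pnv
vxzgk
jndb
bihnl
nzgp
zxtcj
qgzrw
edom
isz
xpa
yiaop
sngbl
yedj
nuq
lbe
eoiit
mppr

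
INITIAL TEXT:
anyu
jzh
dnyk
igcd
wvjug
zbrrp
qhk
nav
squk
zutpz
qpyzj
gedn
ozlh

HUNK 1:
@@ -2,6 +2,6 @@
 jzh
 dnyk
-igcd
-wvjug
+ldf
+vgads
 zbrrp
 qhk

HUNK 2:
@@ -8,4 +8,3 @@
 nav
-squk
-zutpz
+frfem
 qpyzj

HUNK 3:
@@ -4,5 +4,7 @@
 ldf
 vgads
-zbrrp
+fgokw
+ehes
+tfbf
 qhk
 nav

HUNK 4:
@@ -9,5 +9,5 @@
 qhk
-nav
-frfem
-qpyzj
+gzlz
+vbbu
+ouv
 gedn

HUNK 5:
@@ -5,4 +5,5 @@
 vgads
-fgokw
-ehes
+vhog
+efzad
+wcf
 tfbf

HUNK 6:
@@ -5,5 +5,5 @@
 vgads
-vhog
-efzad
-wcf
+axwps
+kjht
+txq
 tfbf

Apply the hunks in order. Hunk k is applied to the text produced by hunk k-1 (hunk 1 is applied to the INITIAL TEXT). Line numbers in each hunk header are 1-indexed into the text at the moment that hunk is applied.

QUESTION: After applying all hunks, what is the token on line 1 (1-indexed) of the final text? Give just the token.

Hunk 1: at line 2 remove [igcd,wvjug] add [ldf,vgads] -> 13 lines: anyu jzh dnyk ldf vgads zbrrp qhk nav squk zutpz qpyzj gedn ozlh
Hunk 2: at line 8 remove [squk,zutpz] add [frfem] -> 12 lines: anyu jzh dnyk ldf vgads zbrrp qhk nav frfem qpyzj gedn ozlh
Hunk 3: at line 4 remove [zbrrp] add [fgokw,ehes,tfbf] -> 14 lines: anyu jzh dnyk ldf vgads fgokw ehes tfbf qhk nav frfem qpyzj gedn ozlh
Hunk 4: at line 9 remove [nav,frfem,qpyzj] add [gzlz,vbbu,ouv] -> 14 lines: anyu jzh dnyk ldf vgads fgokw ehes tfbf qhk gzlz vbbu ouv gedn ozlh
Hunk 5: at line 5 remove [fgokw,ehes] add [vhog,efzad,wcf] -> 15 lines: anyu jzh dnyk ldf vgads vhog efzad wcf tfbf qhk gzlz vbbu ouv gedn ozlh
Hunk 6: at line 5 remove [vhog,efzad,wcf] add [axwps,kjht,txq] -> 15 lines: anyu jzh dnyk ldf vgads axwps kjht txq tfbf qhk gzlz vbbu ouv gedn ozlh
Final line 1: anyu

Answer: anyu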